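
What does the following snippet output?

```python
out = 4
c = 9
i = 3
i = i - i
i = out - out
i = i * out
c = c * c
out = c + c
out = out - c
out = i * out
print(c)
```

i = 3-3 = 0
i = 4-4 = 0
i = 0*4 = 0
c = 9*9 = 81
out = 81+81 = 162
out = 162-81 = 81
out = 0*81 = 0

81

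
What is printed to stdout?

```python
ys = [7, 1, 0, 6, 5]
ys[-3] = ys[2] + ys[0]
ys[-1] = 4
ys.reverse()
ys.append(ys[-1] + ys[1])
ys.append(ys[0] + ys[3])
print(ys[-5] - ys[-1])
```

ys[-3] = ys[2]+ys[0] = 0+7 = 7 → [7, 1, 7, 6, 5]
ys[-1] = 4 → [7, 1, 7, 6, 4]
reverse → [4, 6, 7, 1, 7]
append ys[-1]+ys[1] = 7+6 = 13 → [4, 6, 7, 1, 7, 13]
append ys[0]+ys[3] = 4+1 = 5 → [4, 6, 7, 1, 7, 13, 5]
ys[-5]-ys[-1] = 7-5 = 2

2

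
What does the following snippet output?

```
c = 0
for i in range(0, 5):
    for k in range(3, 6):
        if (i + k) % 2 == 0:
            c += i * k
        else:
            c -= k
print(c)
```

24

i=0,k=3: odd sum, c = 0-3 = -3
i=0,k=4: even sum, c = (-3)+0 = -3
i=0,k=5: odd sum, c = (-3)-5 = -8
i=1,k=3: even sum, c = (-8)+3 = -5
i=1,k=4: odd sum, c = (-5)-4 = -9
i=1,k=5: even sum, c = (-9)+5 = -4
i=2,k=3: odd sum, c = (-4)-3 = -7
i=2,k=4: even sum, c = (-7)+8 = 1
i=2,k=5: odd sum, c = 1-5 = -4
i=3,k=3: even sum, c = (-4)+9 = 5
i=3,k=4: odd sum, c = 5-4 = 1
i=3,k=5: even sum, c = 1+15 = 16
i=4,k=3: odd sum, c = 16-3 = 13
i=4,k=4: even sum, c = 13+16 = 29
i=4,k=5: odd sum, c = 29-5 = 24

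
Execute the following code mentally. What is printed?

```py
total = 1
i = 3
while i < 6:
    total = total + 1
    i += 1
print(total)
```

i=3: total = 1+1 = 2
i=4: total = 2+1 = 3
i=5: total = 3+1 = 4

4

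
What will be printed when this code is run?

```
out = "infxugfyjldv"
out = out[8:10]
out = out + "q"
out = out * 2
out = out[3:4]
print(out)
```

j

slice [8:10] → 'jl'
+ 'q' → 'jlq'
repeat ×2 → 'jlqjlq'
slice [3:4] → 'j'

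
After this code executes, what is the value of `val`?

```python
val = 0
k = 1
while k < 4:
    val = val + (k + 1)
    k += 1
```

9

k=1: val = 0+2 = 2
k=2: val = 2+3 = 5
k=3: val = 5+4 = 9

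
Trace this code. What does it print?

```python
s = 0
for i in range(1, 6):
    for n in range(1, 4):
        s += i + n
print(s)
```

i=1,n=1: s = 0+2 = 2
i=1,n=2: s = 2+3 = 5
i=1,n=3: s = 5+4 = 9
i=2,n=1: s = 9+3 = 12
i=2,n=2: s = 12+4 = 16
i=2,n=3: s = 16+5 = 21
i=3,n=1: s = 21+4 = 25
i=3,n=2: s = 25+5 = 30
i=3,n=3: s = 30+6 = 36
i=4,n=1: s = 36+5 = 41
i=4,n=2: s = 41+6 = 47
i=4,n=3: s = 47+7 = 54
i=5,n=1: s = 54+6 = 60
i=5,n=2: s = 60+7 = 67
i=5,n=3: s = 67+8 = 75

75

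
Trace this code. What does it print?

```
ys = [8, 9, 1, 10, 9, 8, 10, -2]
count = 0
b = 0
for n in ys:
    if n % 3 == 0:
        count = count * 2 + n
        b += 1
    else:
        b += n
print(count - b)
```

n=8: not %3==0; b=8
n=9: %3==0, count = 0*2+9 = 9; b=9
n=1: not %3==0; b=10
n=10: not %3==0; b=20
n=9: %3==0, count = 9*2+9 = 27; b=21
n=8: not %3==0; b=29
n=10: not %3==0; b=39
n=-2: not %3==0; b=37
count-b = 27-37 = -10

-10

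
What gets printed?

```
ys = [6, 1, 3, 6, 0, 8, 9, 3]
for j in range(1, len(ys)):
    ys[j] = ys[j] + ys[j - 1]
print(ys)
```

j=1: ys[1] = 1+6 = 7 → [6, 7, 3, 6, 0, 8, 9, 3]
j=2: ys[2] = 3+7 = 10 → [6, 7, 10, 6, 0, 8, 9, 3]
j=3: ys[3] = 6+10 = 16 → [6, 7, 10, 16, 0, 8, 9, 3]
j=4: ys[4] = 0+16 = 16 → [6, 7, 10, 16, 16, 8, 9, 3]
j=5: ys[5] = 8+16 = 24 → [6, 7, 10, 16, 16, 24, 9, 3]
j=6: ys[6] = 9+24 = 33 → [6, 7, 10, 16, 16, 24, 33, 3]
j=7: ys[7] = 3+33 = 36 → [6, 7, 10, 16, 16, 24, 33, 36]

[6, 7, 10, 16, 16, 24, 33, 36]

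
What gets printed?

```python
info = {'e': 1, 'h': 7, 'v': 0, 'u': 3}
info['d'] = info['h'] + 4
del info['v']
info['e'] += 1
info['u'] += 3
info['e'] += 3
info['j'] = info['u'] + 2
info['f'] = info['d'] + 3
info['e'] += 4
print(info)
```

info['d'] = info['h']+4 = 11 → {'e': 1, 'h': 7, 'v': 0, 'u': 3, 'd': 11}
del 'v' → {'e': 1, 'h': 7, 'u': 3, 'd': 11}
info['e'] = 1+1 = 2 → {'e': 2, 'h': 7, 'u': 3, 'd': 11}
info['u'] = 3+3 = 6 → {'e': 2, 'h': 7, 'u': 6, 'd': 11}
info['e'] = 2+3 = 5 → {'e': 5, 'h': 7, 'u': 6, 'd': 11}
info['j'] = info['u']+2 = 8 → {'e': 5, 'h': 7, 'u': 6, 'd': 11, 'j': 8}
info['f'] = info['d']+3 = 14 → {'e': 5, 'h': 7, 'u': 6, 'd': 11, 'j': 8, 'f': 14}
info['e'] = 5+4 = 9 → {'e': 9, 'h': 7, 'u': 6, 'd': 11, 'j': 8, 'f': 14}

{'e': 9, 'h': 7, 'u': 6, 'd': 11, 'j': 8, 'f': 14}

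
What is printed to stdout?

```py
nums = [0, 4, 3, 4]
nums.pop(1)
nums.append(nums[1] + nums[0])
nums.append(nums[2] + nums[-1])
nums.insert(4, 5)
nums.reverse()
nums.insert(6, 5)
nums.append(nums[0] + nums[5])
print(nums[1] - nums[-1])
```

-2

pop(1) removes 4 → [0, 3, 4]
append nums[1]+nums[0] = 3+0 = 3 → [0, 3, 4, 3]
append nums[2]+nums[-1] = 4+3 = 7 → [0, 3, 4, 3, 7]
insert 5 at 4 → [0, 3, 4, 3, 5, 7]
reverse → [7, 5, 3, 4, 3, 0]
insert 5 at 6 → [7, 5, 3, 4, 3, 0, 5]
append nums[0]+nums[5] = 7+0 = 7 → [7, 5, 3, 4, 3, 0, 5, 7]
nums[1]-nums[-1] = 5-7 = -2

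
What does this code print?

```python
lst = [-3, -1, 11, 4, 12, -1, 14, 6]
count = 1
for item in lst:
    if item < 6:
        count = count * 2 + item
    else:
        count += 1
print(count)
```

3

item=-3: <6, count = 1*2+(-3) = -1
item=-1: <6, count = (-1)*2+(-1) = -3
item=11: not <6, count = (-3)+1 = -2
item=4: <6, count = (-2)*2+4 = 0
item=12: not <6, count = 0+1 = 1
item=-1: <6, count = 1*2+(-1) = 1
item=14: not <6, count = 1+1 = 2
item=6: not <6, count = 2+1 = 3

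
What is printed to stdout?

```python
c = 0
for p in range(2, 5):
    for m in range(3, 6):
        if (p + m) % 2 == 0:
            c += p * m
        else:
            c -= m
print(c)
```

28

p=2,m=3: odd sum, c = 0-3 = -3
p=2,m=4: even sum, c = (-3)+8 = 5
p=2,m=5: odd sum, c = 5-5 = 0
p=3,m=3: even sum, c = 0+9 = 9
p=3,m=4: odd sum, c = 9-4 = 5
p=3,m=5: even sum, c = 5+15 = 20
p=4,m=3: odd sum, c = 20-3 = 17
p=4,m=4: even sum, c = 17+16 = 33
p=4,m=5: odd sum, c = 33-5 = 28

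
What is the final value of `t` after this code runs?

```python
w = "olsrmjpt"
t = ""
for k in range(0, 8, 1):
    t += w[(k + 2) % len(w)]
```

'srmjptol'

k=0: add w[2]='s' → 's'
k=1: add w[3]='r' → 'sr'
k=2: add w[4]='m' → 'srm'
k=3: add w[5]='j' → 'srmj'
k=4: add w[6]='p' → 'srmjp'
k=5: add w[7]='t' → 'srmjpt'
k=6: add w[0]='o' → 'srmjpto'
k=7: add w[1]='l' → 'srmjptol'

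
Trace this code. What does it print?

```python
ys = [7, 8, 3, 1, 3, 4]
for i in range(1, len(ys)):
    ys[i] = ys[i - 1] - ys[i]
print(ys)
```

i=1: ys[1] = 7-8 = -1 → [7, -1, 3, 1, 3, 4]
i=2: ys[2] = (-1)-3 = -4 → [7, -1, -4, 1, 3, 4]
i=3: ys[3] = (-4)-1 = -5 → [7, -1, -4, -5, 3, 4]
i=4: ys[4] = (-5)-3 = -8 → [7, -1, -4, -5, -8, 4]
i=5: ys[5] = (-8)-4 = -12 → [7, -1, -4, -5, -8, -12]

[7, -1, -4, -5, -8, -12]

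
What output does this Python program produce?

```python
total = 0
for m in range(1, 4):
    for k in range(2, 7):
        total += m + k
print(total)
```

m=1,k=2: total = 0+3 = 3
m=1,k=3: total = 3+4 = 7
m=1,k=4: total = 7+5 = 12
m=1,k=5: total = 12+6 = 18
m=1,k=6: total = 18+7 = 25
m=2,k=2: total = 25+4 = 29
m=2,k=3: total = 29+5 = 34
m=2,k=4: total = 34+6 = 40
m=2,k=5: total = 40+7 = 47
m=2,k=6: total = 47+8 = 55
m=3,k=2: total = 55+5 = 60
m=3,k=3: total = 60+6 = 66
m=3,k=4: total = 66+7 = 73
m=3,k=5: total = 73+8 = 81
m=3,k=6: total = 81+9 = 90

90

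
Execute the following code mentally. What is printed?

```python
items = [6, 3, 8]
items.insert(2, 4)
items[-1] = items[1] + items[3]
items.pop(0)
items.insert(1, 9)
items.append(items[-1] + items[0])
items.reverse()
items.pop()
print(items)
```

insert 4 at 2 → [6, 3, 4, 8]
items[-1] = items[1]+items[3] = 3+8 = 11 → [6, 3, 4, 11]
pop(0) removes 6 → [3, 4, 11]
insert 9 at 1 → [3, 9, 4, 11]
append items[-1]+items[0] = 11+3 = 14 → [3, 9, 4, 11, 14]
reverse → [14, 11, 4, 9, 3]
pop() removes 3 → [14, 11, 4, 9]

[14, 11, 4, 9]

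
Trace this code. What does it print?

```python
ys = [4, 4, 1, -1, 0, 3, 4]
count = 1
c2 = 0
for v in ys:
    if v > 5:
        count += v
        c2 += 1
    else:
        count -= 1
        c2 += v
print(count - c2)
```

v=4: not >5, count = 1-1 = 0; c2=4
v=4: not >5, count = 0-1 = -1; c2=8
v=1: not >5, count = (-1)-1 = -2; c2=9
v=-1: not >5, count = (-2)-1 = -3; c2=8
v=0: not >5, count = (-3)-1 = -4; c2=8
v=3: not >5, count = (-4)-1 = -5; c2=11
v=4: not >5, count = (-5)-1 = -6; c2=15
count-c2 = (-6)-15 = -21

-21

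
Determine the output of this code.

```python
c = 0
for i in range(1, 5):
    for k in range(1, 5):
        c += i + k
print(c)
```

80

i=1,k=1: c = 0+2 = 2
i=1,k=2: c = 2+3 = 5
i=1,k=3: c = 5+4 = 9
i=1,k=4: c = 9+5 = 14
i=2,k=1: c = 14+3 = 17
i=2,k=2: c = 17+4 = 21
i=2,k=3: c = 21+5 = 26
i=2,k=4: c = 26+6 = 32
i=3,k=1: c = 32+4 = 36
i=3,k=2: c = 36+5 = 41
i=3,k=3: c = 41+6 = 47
i=3,k=4: c = 47+7 = 54
i=4,k=1: c = 54+5 = 59
i=4,k=2: c = 59+6 = 65
i=4,k=3: c = 65+7 = 72
i=4,k=4: c = 72+8 = 80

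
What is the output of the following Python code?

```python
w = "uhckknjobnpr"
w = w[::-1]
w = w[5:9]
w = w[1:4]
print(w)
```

nkk

reverse → 'rpnbojnkkchu'
slice [5:9] → 'jnkk'
slice [1:4] → 'nkk'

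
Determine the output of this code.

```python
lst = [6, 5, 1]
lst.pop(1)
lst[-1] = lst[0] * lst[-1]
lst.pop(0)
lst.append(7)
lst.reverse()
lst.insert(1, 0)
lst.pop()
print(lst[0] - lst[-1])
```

7

pop(1) removes 5 → [6, 1]
lst[-1] = lst[0]*lst[-1] = 6*1 = 6 → [6, 6]
pop(0) removes 6 → [6]
append 7 → [6, 7]
reverse → [7, 6]
insert 0 at 1 → [7, 0, 6]
pop() removes 6 → [7, 0]
lst[0]-lst[-1] = 7-0 = 7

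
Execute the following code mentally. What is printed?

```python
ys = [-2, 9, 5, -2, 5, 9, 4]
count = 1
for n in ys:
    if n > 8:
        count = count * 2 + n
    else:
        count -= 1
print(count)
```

n=-2: not >8, count = 1-1 = 0
n=9: >8, count = 0*2+9 = 9
n=5: not >8, count = 9-1 = 8
n=-2: not >8, count = 8-1 = 7
n=5: not >8, count = 7-1 = 6
n=9: >8, count = 6*2+9 = 21
n=4: not >8, count = 21-1 = 20

20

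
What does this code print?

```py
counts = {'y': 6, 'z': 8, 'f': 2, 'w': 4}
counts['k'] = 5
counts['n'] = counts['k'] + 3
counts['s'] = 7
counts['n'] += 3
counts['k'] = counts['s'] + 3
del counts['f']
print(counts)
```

counts['k'] = 5 → {'y': 6, 'z': 8, 'f': 2, 'w': 4, 'k': 5}
counts['n'] = counts['k']+3 = 8 → {'y': 6, 'z': 8, 'f': 2, 'w': 4, 'k': 5, 'n': 8}
counts['s'] = 7 → {'y': 6, 'z': 8, 'f': 2, 'w': 4, 'k': 5, 'n': 8, 's': 7}
counts['n'] = 8+3 = 11 → {'y': 6, 'z': 8, 'f': 2, 'w': 4, 'k': 5, 'n': 11, 's': 7}
counts['k'] = counts['s']+3 = 10 → {'y': 6, 'z': 8, 'f': 2, 'w': 4, 'k': 10, 'n': 11, 's': 7}
del 'f' → {'y': 6, 'z': 8, 'w': 4, 'k': 10, 'n': 11, 's': 7}

{'y': 6, 'z': 8, 'w': 4, 'k': 10, 'n': 11, 's': 7}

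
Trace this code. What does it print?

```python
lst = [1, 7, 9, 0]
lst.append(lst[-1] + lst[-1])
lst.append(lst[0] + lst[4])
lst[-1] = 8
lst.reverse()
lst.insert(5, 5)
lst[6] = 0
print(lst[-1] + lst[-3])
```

append lst[-1]+lst[-1] = 0+0 = 0 → [1, 7, 9, 0, 0]
append lst[0]+lst[4] = 1+0 = 1 → [1, 7, 9, 0, 0, 1]
lst[-1] = 8 → [1, 7, 9, 0, 0, 8]
reverse → [8, 0, 0, 9, 7, 1]
insert 5 at 5 → [8, 0, 0, 9, 7, 5, 1]
lst[6] = 0 → [8, 0, 0, 9, 7, 5, 0]
lst[-1]+lst[-3] = 0+7 = 7

7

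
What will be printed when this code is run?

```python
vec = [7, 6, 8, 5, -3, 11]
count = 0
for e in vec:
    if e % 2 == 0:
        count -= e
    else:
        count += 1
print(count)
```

-10

e=7: not even, count = 0+1 = 1
e=6: even, count = 1-6 = -5
e=8: even, count = (-5)-8 = -13
e=5: not even, count = (-13)+1 = -12
e=-3: not even, count = (-12)+1 = -11
e=11: not even, count = (-11)+1 = -10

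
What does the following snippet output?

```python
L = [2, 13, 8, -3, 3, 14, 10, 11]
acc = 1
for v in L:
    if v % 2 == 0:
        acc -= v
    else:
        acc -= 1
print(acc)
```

v=2: even, acc = 1-2 = -1
v=13: not even, acc = (-1)-1 = -2
v=8: even, acc = (-2)-8 = -10
v=-3: not even, acc = (-10)-1 = -11
v=3: not even, acc = (-11)-1 = -12
v=14: even, acc = (-12)-14 = -26
v=10: even, acc = (-26)-10 = -36
v=11: not even, acc = (-36)-1 = -37

-37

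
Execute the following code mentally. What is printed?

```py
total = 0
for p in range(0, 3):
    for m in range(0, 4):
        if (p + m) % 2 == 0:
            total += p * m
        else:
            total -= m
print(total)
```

-2

p=0,m=0: even sum, total = 0+0 = 0
p=0,m=1: odd sum, total = 0-1 = -1
p=0,m=2: even sum, total = (-1)+0 = -1
p=0,m=3: odd sum, total = (-1)-3 = -4
p=1,m=0: odd sum, total = (-4)-0 = -4
p=1,m=1: even sum, total = (-4)+1 = -3
p=1,m=2: odd sum, total = (-3)-2 = -5
p=1,m=3: even sum, total = (-5)+3 = -2
p=2,m=0: even sum, total = (-2)+0 = -2
p=2,m=1: odd sum, total = (-2)-1 = -3
p=2,m=2: even sum, total = (-3)+4 = 1
p=2,m=3: odd sum, total = 1-3 = -2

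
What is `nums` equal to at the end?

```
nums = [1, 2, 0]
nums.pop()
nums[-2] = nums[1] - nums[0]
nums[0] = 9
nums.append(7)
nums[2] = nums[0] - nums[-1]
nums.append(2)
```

pop() removes 0 → [1, 2]
nums[-2] = nums[1]-nums[0] = 2-1 = 1 → [1, 2]
nums[0] = 9 → [9, 2]
append 7 → [9, 2, 7]
nums[2] = nums[0]-nums[-1] = 9-7 = 2 → [9, 2, 2]
append 2 → [9, 2, 2, 2]

[9, 2, 2, 2]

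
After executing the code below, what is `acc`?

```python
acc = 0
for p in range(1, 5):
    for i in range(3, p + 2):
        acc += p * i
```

75

p=2,i=3: acc = 0+6 = 6
p=3,i=3: acc = 6+9 = 15
p=3,i=4: acc = 15+12 = 27
p=4,i=3: acc = 27+12 = 39
p=4,i=4: acc = 39+16 = 55
p=4,i=5: acc = 55+20 = 75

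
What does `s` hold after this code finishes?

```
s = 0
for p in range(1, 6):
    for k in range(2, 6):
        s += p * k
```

210

p=1,k=2: s = 0+2 = 2
p=1,k=3: s = 2+3 = 5
p=1,k=4: s = 5+4 = 9
p=1,k=5: s = 9+5 = 14
p=2,k=2: s = 14+4 = 18
p=2,k=3: s = 18+6 = 24
p=2,k=4: s = 24+8 = 32
p=2,k=5: s = 32+10 = 42
p=3,k=2: s = 42+6 = 48
p=3,k=3: s = 48+9 = 57
p=3,k=4: s = 57+12 = 69
p=3,k=5: s = 69+15 = 84
p=4,k=2: s = 84+8 = 92
p=4,k=3: s = 92+12 = 104
p=4,k=4: s = 104+16 = 120
p=4,k=5: s = 120+20 = 140
p=5,k=2: s = 140+10 = 150
p=5,k=3: s = 150+15 = 165
p=5,k=4: s = 165+20 = 185
p=5,k=5: s = 185+25 = 210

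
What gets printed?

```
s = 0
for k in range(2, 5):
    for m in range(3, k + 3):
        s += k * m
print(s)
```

122

k=2,m=3: s = 0+6 = 6
k=2,m=4: s = 6+8 = 14
k=3,m=3: s = 14+9 = 23
k=3,m=4: s = 23+12 = 35
k=3,m=5: s = 35+15 = 50
k=4,m=3: s = 50+12 = 62
k=4,m=4: s = 62+16 = 78
k=4,m=5: s = 78+20 = 98
k=4,m=6: s = 98+24 = 122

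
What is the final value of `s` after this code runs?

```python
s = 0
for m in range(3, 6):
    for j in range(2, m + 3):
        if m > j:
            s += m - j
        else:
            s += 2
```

m=3,j=2: 3>2, s = 0+1 = 1
m=3,j=3: not 3>3, s = 1+2 = 3
m=3,j=4: not 3>4, s = 3+2 = 5
m=3,j=5: not 3>5, s = 5+2 = 7
m=4,j=2: 4>2, s = 7+2 = 9
m=4,j=3: 4>3, s = 9+1 = 10
m=4,j=4: not 4>4, s = 10+2 = 12
m=4,j=5: not 4>5, s = 12+2 = 14
m=4,j=6: not 4>6, s = 14+2 = 16
m=5,j=2: 5>2, s = 16+3 = 19
m=5,j=3: 5>3, s = 19+2 = 21
m=5,j=4: 5>4, s = 21+1 = 22
m=5,j=5: not 5>5, s = 22+2 = 24
m=5,j=6: not 5>6, s = 24+2 = 26
m=5,j=7: not 5>7, s = 26+2 = 28

28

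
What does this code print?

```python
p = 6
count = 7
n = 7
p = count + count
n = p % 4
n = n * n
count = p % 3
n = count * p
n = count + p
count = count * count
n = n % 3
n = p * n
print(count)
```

4

p = 7+7 = 14
n = 14%4 = 2
n = 2*2 = 4
count = 14%3 = 2
n = 2*14 = 28
n = 2+14 = 16
count = 2*2 = 4
n = 16%3 = 1
n = 14*1 = 14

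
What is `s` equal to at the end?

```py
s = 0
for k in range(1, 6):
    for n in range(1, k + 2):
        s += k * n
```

210

k=1,n=1: s = 0+1 = 1
k=1,n=2: s = 1+2 = 3
k=2,n=1: s = 3+2 = 5
k=2,n=2: s = 5+4 = 9
k=2,n=3: s = 9+6 = 15
k=3,n=1: s = 15+3 = 18
k=3,n=2: s = 18+6 = 24
k=3,n=3: s = 24+9 = 33
k=3,n=4: s = 33+12 = 45
k=4,n=1: s = 45+4 = 49
k=4,n=2: s = 49+8 = 57
k=4,n=3: s = 57+12 = 69
k=4,n=4: s = 69+16 = 85
k=4,n=5: s = 85+20 = 105
k=5,n=1: s = 105+5 = 110
k=5,n=2: s = 110+10 = 120
k=5,n=3: s = 120+15 = 135
k=5,n=4: s = 135+20 = 155
k=5,n=5: s = 155+25 = 180
k=5,n=6: s = 180+30 = 210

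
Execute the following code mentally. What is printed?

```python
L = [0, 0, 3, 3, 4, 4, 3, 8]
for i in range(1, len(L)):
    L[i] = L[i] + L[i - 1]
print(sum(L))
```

75

i=1: L[1] = 0+0 = 0 → [0, 0, 3, 3, 4, 4, 3, 8]
i=2: L[2] = 3+0 = 3 → [0, 0, 3, 3, 4, 4, 3, 8]
i=3: L[3] = 3+3 = 6 → [0, 0, 3, 6, 4, 4, 3, 8]
i=4: L[4] = 4+6 = 10 → [0, 0, 3, 6, 10, 4, 3, 8]
i=5: L[5] = 4+10 = 14 → [0, 0, 3, 6, 10, 14, 3, 8]
i=6: L[6] = 3+14 = 17 → [0, 0, 3, 6, 10, 14, 17, 8]
i=7: L[7] = 8+17 = 25 → [0, 0, 3, 6, 10, 14, 17, 25]
sum = 75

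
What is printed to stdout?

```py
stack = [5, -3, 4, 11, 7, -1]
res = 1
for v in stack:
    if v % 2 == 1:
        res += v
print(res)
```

v=5: odd, res = 1+5 = 6
v=-3: odd, res = 6+(-3) = 3
v=4: not odd
v=11: odd, res = 3+11 = 14
v=7: odd, res = 14+7 = 21
v=-1: odd, res = 21+(-1) = 20

20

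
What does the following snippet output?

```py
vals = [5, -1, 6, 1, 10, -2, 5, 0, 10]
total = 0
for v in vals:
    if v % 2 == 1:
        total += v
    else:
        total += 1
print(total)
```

15

v=5: odd, total = 0+5 = 5
v=-1: odd, total = 5+(-1) = 4
v=6: not odd, total = 4+1 = 5
v=1: odd, total = 5+1 = 6
v=10: not odd, total = 6+1 = 7
v=-2: not odd, total = 7+1 = 8
v=5: odd, total = 8+5 = 13
v=0: not odd, total = 13+1 = 14
v=10: not odd, total = 14+1 = 15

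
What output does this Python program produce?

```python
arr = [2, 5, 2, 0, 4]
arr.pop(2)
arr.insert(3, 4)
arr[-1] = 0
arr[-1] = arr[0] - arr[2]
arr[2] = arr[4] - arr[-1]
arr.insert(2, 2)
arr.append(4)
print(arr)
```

pop(2) removes 2 → [2, 5, 0, 4]
insert 4 at 3 → [2, 5, 0, 4, 4]
arr[-1] = 0 → [2, 5, 0, 4, 0]
arr[-1] = arr[0]-arr[2] = 2-0 = 2 → [2, 5, 0, 4, 2]
arr[2] = arr[4]-arr[-1] = 2-2 = 0 → [2, 5, 0, 4, 2]
insert 2 at 2 → [2, 5, 2, 0, 4, 2]
append 4 → [2, 5, 2, 0, 4, 2, 4]

[2, 5, 2, 0, 4, 2, 4]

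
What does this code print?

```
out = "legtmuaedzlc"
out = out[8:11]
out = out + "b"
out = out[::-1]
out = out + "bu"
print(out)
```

slice [8:11] → 'dzl'
+ 'b' → 'dzlb'
reverse → 'blzd'
+ 'bu' → 'blzdbu'

blzdbu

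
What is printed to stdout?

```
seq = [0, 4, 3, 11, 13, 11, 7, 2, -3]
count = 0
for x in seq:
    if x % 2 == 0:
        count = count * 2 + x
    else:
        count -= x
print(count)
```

-77

x=0: even, count = 0*2+0 = 0
x=4: even, count = 0*2+4 = 4
x=3: not even, count = 4-3 = 1
x=11: not even, count = 1-11 = -10
x=13: not even, count = (-10)-13 = -23
x=11: not even, count = (-23)-11 = -34
x=7: not even, count = (-34)-7 = -41
x=2: even, count = (-41)*2+2 = -80
x=-3: not even, count = (-80)-(-3) = -77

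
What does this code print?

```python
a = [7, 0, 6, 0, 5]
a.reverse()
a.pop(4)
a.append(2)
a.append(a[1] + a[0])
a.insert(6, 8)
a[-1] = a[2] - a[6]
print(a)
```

[5, 0, 6, 0, 2, 5, -2]

reverse → [5, 0, 6, 0, 7]
pop(4) removes 7 → [5, 0, 6, 0]
append 2 → [5, 0, 6, 0, 2]
append a[1]+a[0] = 0+5 = 5 → [5, 0, 6, 0, 2, 5]
insert 8 at 6 → [5, 0, 6, 0, 2, 5, 8]
a[-1] = a[2]-a[6] = 6-8 = -2 → [5, 0, 6, 0, 2, 5, -2]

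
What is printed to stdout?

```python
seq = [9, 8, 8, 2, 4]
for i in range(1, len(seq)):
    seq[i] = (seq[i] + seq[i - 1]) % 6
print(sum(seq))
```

19

i=1: seq[1] = (8+9)%6 = 5 → [9, 5, 8, 2, 4]
i=2: seq[2] = (8+5)%6 = 1 → [9, 5, 1, 2, 4]
i=3: seq[3] = (2+1)%6 = 3 → [9, 5, 1, 3, 4]
i=4: seq[4] = (4+3)%6 = 1 → [9, 5, 1, 3, 1]
sum = 19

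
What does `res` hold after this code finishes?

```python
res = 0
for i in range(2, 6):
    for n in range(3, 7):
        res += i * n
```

i=2,n=3: res = 0+6 = 6
i=2,n=4: res = 6+8 = 14
i=2,n=5: res = 14+10 = 24
i=2,n=6: res = 24+12 = 36
i=3,n=3: res = 36+9 = 45
i=3,n=4: res = 45+12 = 57
i=3,n=5: res = 57+15 = 72
i=3,n=6: res = 72+18 = 90
i=4,n=3: res = 90+12 = 102
i=4,n=4: res = 102+16 = 118
i=4,n=5: res = 118+20 = 138
i=4,n=6: res = 138+24 = 162
i=5,n=3: res = 162+15 = 177
i=5,n=4: res = 177+20 = 197
i=5,n=5: res = 197+25 = 222
i=5,n=6: res = 222+30 = 252

252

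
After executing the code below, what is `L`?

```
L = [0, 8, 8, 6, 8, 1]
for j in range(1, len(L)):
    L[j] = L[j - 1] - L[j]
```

j=1: L[1] = 0-8 = -8 → [0, -8, 8, 6, 8, 1]
j=2: L[2] = (-8)-8 = -16 → [0, -8, -16, 6, 8, 1]
j=3: L[3] = (-16)-6 = -22 → [0, -8, -16, -22, 8, 1]
j=4: L[4] = (-22)-8 = -30 → [0, -8, -16, -22, -30, 1]
j=5: L[5] = (-30)-1 = -31 → [0, -8, -16, -22, -30, -31]

[0, -8, -16, -22, -30, -31]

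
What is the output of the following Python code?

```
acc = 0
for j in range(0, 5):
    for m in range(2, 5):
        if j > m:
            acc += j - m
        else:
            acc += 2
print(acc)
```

j=0,m=2: not 0>2, acc = 0+2 = 2
j=0,m=3: not 0>3, acc = 2+2 = 4
j=0,m=4: not 0>4, acc = 4+2 = 6
j=1,m=2: not 1>2, acc = 6+2 = 8
j=1,m=3: not 1>3, acc = 8+2 = 10
j=1,m=4: not 1>4, acc = 10+2 = 12
j=2,m=2: not 2>2, acc = 12+2 = 14
j=2,m=3: not 2>3, acc = 14+2 = 16
j=2,m=4: not 2>4, acc = 16+2 = 18
j=3,m=2: 3>2, acc = 18+1 = 19
j=3,m=3: not 3>3, acc = 19+2 = 21
j=3,m=4: not 3>4, acc = 21+2 = 23
j=4,m=2: 4>2, acc = 23+2 = 25
j=4,m=3: 4>3, acc = 25+1 = 26
j=4,m=4: not 4>4, acc = 26+2 = 28

28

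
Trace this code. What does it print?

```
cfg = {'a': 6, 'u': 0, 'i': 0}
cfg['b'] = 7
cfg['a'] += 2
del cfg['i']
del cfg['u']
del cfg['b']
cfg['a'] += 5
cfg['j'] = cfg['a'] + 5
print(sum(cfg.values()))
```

31

cfg['b'] = 7 → {'a': 6, 'u': 0, 'i': 0, 'b': 7}
cfg['a'] = 6+2 = 8 → {'a': 8, 'u': 0, 'i': 0, 'b': 7}
del 'i' → {'a': 8, 'u': 0, 'b': 7}
del 'u' → {'a': 8, 'b': 7}
del 'b' → {'a': 8}
cfg['a'] = 8+5 = 13 → {'a': 13}
cfg['j'] = cfg['a']+5 = 18 → {'a': 13, 'j': 18}
sum of values = 31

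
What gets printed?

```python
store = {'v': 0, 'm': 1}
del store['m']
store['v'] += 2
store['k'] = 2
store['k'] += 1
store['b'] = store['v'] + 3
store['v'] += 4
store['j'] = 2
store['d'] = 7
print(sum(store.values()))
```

23

del 'm' → {'v': 0}
store['v'] = 0+2 = 2 → {'v': 2}
store['k'] = 2 → {'v': 2, 'k': 2}
store['k'] = 2+1 = 3 → {'v': 2, 'k': 3}
store['b'] = store['v']+3 = 5 → {'v': 2, 'k': 3, 'b': 5}
store['v'] = 2+4 = 6 → {'v': 6, 'k': 3, 'b': 5}
store['j'] = 2 → {'v': 6, 'k': 3, 'b': 5, 'j': 2}
store['d'] = 7 → {'v': 6, 'k': 3, 'b': 5, 'j': 2, 'd': 7}
sum of values = 23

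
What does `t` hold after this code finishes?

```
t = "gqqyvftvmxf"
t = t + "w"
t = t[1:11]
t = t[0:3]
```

'qqy'

+ 'w' → 'gqqyvftvmxfw'
slice [1:11] → 'qqyvftvmxf'
slice [0:3] → 'qqy'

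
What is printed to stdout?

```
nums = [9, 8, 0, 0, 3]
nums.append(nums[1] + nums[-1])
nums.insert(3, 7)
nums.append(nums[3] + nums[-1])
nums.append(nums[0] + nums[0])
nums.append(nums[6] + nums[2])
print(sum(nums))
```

append nums[1]+nums[-1] = 8+3 = 11 → [9, 8, 0, 0, 3, 11]
insert 7 at 3 → [9, 8, 0, 7, 0, 3, 11]
append nums[3]+nums[-1] = 7+11 = 18 → [9, 8, 0, 7, 0, 3, 11, 18]
append nums[0]+nums[0] = 9+9 = 18 → [9, 8, 0, 7, 0, 3, 11, 18, 18]
append nums[6]+nums[2] = 11+0 = 11 → [9, 8, 0, 7, 0, 3, 11, 18, 18, 11]
sum = 85

85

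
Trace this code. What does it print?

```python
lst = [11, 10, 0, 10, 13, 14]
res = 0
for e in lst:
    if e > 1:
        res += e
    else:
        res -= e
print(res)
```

e=11: >1, res = 0+11 = 11
e=10: >1, res = 11+10 = 21
e=0: not >1, res = 21-0 = 21
e=10: >1, res = 21+10 = 31
e=13: >1, res = 31+13 = 44
e=14: >1, res = 44+14 = 58

58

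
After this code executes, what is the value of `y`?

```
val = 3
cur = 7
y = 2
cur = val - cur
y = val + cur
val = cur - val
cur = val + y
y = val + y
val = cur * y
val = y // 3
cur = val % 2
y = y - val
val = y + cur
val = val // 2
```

cur = 3-7 = -4
y = 3+(-4) = -1
val = (-4)-3 = -7
cur = (-7)+(-1) = -8
y = (-7)+(-1) = -8
val = (-8)*(-8) = 64
val = (-8)//3 = -3
cur = (-3)%2 = 1
y = (-8)-(-3) = -5
val = (-5)+1 = -4
val = (-4)//2 = -2

-5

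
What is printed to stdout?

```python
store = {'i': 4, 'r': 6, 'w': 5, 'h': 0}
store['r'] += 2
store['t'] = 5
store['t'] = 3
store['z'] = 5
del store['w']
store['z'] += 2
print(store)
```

{'i': 4, 'r': 8, 'h': 0, 't': 3, 'z': 7}

store['r'] = 6+2 = 8 → {'i': 4, 'r': 8, 'w': 5, 'h': 0}
store['t'] = 5 → {'i': 4, 'r': 8, 'w': 5, 'h': 0, 't': 5}
store['t'] = 3 → {'i': 4, 'r': 8, 'w': 5, 'h': 0, 't': 3}
store['z'] = 5 → {'i': 4, 'r': 8, 'w': 5, 'h': 0, 't': 3, 'z': 5}
del 'w' → {'i': 4, 'r': 8, 'h': 0, 't': 3, 'z': 5}
store['z'] = 5+2 = 7 → {'i': 4, 'r': 8, 'h': 0, 't': 3, 'z': 7}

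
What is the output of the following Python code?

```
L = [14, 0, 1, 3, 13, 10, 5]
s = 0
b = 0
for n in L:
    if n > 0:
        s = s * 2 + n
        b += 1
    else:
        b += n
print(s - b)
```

n=14: >0, s = 0*2+14 = 14; b=1
n=0: not >0; b=1
n=1: >0, s = 14*2+1 = 29; b=2
n=3: >0, s = 29*2+3 = 61; b=3
n=13: >0, s = 61*2+13 = 135; b=4
n=10: >0, s = 135*2+10 = 280; b=5
n=5: >0, s = 280*2+5 = 565; b=6
s-b = 565-6 = 559

559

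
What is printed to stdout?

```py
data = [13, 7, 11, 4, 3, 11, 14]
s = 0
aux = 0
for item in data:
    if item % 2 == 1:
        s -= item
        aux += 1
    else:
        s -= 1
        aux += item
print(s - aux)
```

item=13: odd, s = 0-13 = -13; aux=1
item=7: odd, s = (-13)-7 = -20; aux=2
item=11: odd, s = (-20)-11 = -31; aux=3
item=4: not odd, s = (-31)-1 = -32; aux=7
item=3: odd, s = (-32)-3 = -35; aux=8
item=11: odd, s = (-35)-11 = -46; aux=9
item=14: not odd, s = (-46)-1 = -47; aux=23
s-aux = (-47)-23 = -70

-70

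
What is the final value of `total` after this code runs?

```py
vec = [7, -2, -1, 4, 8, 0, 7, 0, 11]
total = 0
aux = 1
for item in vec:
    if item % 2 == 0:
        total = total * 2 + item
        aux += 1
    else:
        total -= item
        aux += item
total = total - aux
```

item=7: not even, total = 0-7 = -7; aux=8
item=-2: even, total = (-7)*2+(-2) = -16; aux=9
item=-1: not even, total = (-16)-(-1) = -15; aux=8
item=4: even, total = (-15)*2+4 = -26; aux=9
item=8: even, total = (-26)*2+8 = -44; aux=10
item=0: even, total = (-44)*2+0 = -88; aux=11
item=7: not even, total = (-88)-7 = -95; aux=18
item=0: even, total = (-95)*2+0 = -190; aux=19
item=11: not even, total = (-190)-11 = -201; aux=30
total-aux = (-201)-30 = -231

-231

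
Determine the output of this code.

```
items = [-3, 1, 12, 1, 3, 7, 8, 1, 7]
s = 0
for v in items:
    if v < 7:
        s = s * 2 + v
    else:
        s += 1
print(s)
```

v=-3: <7, s = 0*2+(-3) = -3
v=1: <7, s = (-3)*2+1 = -5
v=12: not <7, s = (-5)+1 = -4
v=1: <7, s = (-4)*2+1 = -7
v=3: <7, s = (-7)*2+3 = -11
v=7: not <7, s = (-11)+1 = -10
v=8: not <7, s = (-10)+1 = -9
v=1: <7, s = (-9)*2+1 = -17
v=7: not <7, s = (-17)+1 = -16

-16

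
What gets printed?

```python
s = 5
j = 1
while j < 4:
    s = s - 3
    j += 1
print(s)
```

j=1: s = 5-3 = 2
j=2: s = 2-3 = -1
j=3: s = (-1)-3 = -4

-4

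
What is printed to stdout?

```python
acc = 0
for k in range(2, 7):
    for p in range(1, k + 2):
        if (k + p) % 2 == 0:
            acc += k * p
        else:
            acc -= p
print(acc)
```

k=2,p=1: odd sum, acc = 0-1 = -1
k=2,p=2: even sum, acc = (-1)+4 = 3
k=2,p=3: odd sum, acc = 3-3 = 0
k=3,p=1: even sum, acc = 0+3 = 3
k=3,p=2: odd sum, acc = 3-2 = 1
k=3,p=3: even sum, acc = 1+9 = 10
k=3,p=4: odd sum, acc = 10-4 = 6
k=4,p=1: odd sum, acc = 6-1 = 5
k=4,p=2: even sum, acc = 5+8 = 13
k=4,p=3: odd sum, acc = 13-3 = 10
k=4,p=4: even sum, acc = 10+16 = 26
k=4,p=5: odd sum, acc = 26-5 = 21
k=5,p=1: even sum, acc = 21+5 = 26
k=5,p=2: odd sum, acc = 26-2 = 24
k=5,p=3: even sum, acc = 24+15 = 39
k=5,p=4: odd sum, acc = 39-4 = 35
k=5,p=5: even sum, acc = 35+25 = 60
k=5,p=6: odd sum, acc = 60-6 = 54
k=6,p=1: odd sum, acc = 54-1 = 53
k=6,p=2: even sum, acc = 53+12 = 65
k=6,p=3: odd sum, acc = 65-3 = 62
k=6,p=4: even sum, acc = 62+24 = 86
k=6,p=5: odd sum, acc = 86-5 = 81
k=6,p=6: even sum, acc = 81+36 = 117
k=6,p=7: odd sum, acc = 117-7 = 110

110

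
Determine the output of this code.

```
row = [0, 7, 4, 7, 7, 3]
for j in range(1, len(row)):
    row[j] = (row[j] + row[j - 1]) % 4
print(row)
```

[0, 3, 3, 2, 1, 0]

j=1: row[1] = (7+0)%4 = 3 → [0, 3, 4, 7, 7, 3]
j=2: row[2] = (4+3)%4 = 3 → [0, 3, 3, 7, 7, 3]
j=3: row[3] = (7+3)%4 = 2 → [0, 3, 3, 2, 7, 3]
j=4: row[4] = (7+2)%4 = 1 → [0, 3, 3, 2, 1, 3]
j=5: row[5] = (3+1)%4 = 0 → [0, 3, 3, 2, 1, 0]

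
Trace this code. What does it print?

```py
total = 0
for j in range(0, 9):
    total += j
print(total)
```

j=0: total = 0+0 = 0
j=1: total = 0+1 = 1
j=2: total = 1+2 = 3
j=3: total = 3+3 = 6
j=4: total = 6+4 = 10
j=5: total = 10+5 = 15
j=6: total = 15+6 = 21
j=7: total = 21+7 = 28
j=8: total = 28+8 = 36

36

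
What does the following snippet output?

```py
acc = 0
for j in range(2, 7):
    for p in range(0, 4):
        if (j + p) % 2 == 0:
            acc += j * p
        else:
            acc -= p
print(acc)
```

40

j=2,p=0: even sum, acc = 0+0 = 0
j=2,p=1: odd sum, acc = 0-1 = -1
j=2,p=2: even sum, acc = (-1)+4 = 3
j=2,p=3: odd sum, acc = 3-3 = 0
j=3,p=0: odd sum, acc = 0-0 = 0
j=3,p=1: even sum, acc = 0+3 = 3
j=3,p=2: odd sum, acc = 3-2 = 1
j=3,p=3: even sum, acc = 1+9 = 10
j=4,p=0: even sum, acc = 10+0 = 10
j=4,p=1: odd sum, acc = 10-1 = 9
j=4,p=2: even sum, acc = 9+8 = 17
j=4,p=3: odd sum, acc = 17-3 = 14
j=5,p=0: odd sum, acc = 14-0 = 14
j=5,p=1: even sum, acc = 14+5 = 19
j=5,p=2: odd sum, acc = 19-2 = 17
j=5,p=3: even sum, acc = 17+15 = 32
j=6,p=0: even sum, acc = 32+0 = 32
j=6,p=1: odd sum, acc = 32-1 = 31
j=6,p=2: even sum, acc = 31+12 = 43
j=6,p=3: odd sum, acc = 43-3 = 40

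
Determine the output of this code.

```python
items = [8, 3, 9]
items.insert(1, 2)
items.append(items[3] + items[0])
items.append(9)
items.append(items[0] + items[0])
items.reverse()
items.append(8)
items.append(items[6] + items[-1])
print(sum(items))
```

88

insert 2 at 1 → [8, 2, 3, 9]
append items[3]+items[0] = 9+8 = 17 → [8, 2, 3, 9, 17]
append 9 → [8, 2, 3, 9, 17, 9]
append items[0]+items[0] = 8+8 = 16 → [8, 2, 3, 9, 17, 9, 16]
reverse → [16, 9, 17, 9, 3, 2, 8]
append 8 → [16, 9, 17, 9, 3, 2, 8, 8]
append items[6]+items[-1] = 8+8 = 16 → [16, 9, 17, 9, 3, 2, 8, 8, 16]
sum = 88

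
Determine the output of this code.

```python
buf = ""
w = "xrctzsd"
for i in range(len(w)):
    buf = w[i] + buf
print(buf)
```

i=0: prepend 'x' → 'x'
i=1: prepend 'r' → 'rx'
i=2: prepend 'c' → 'crx'
i=3: prepend 't' → 'tcrx'
i=4: prepend 'z' → 'ztcrx'
i=5: prepend 's' → 'sztcrx'
i=6: prepend 'd' → 'dsztcrx'

dsztcrx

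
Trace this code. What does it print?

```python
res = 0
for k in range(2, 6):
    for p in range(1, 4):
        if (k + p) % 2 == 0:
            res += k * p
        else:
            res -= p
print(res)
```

k=2,p=1: odd sum, res = 0-1 = -1
k=2,p=2: even sum, res = (-1)+4 = 3
k=2,p=3: odd sum, res = 3-3 = 0
k=3,p=1: even sum, res = 0+3 = 3
k=3,p=2: odd sum, res = 3-2 = 1
k=3,p=3: even sum, res = 1+9 = 10
k=4,p=1: odd sum, res = 10-1 = 9
k=4,p=2: even sum, res = 9+8 = 17
k=4,p=3: odd sum, res = 17-3 = 14
k=5,p=1: even sum, res = 14+5 = 19
k=5,p=2: odd sum, res = 19-2 = 17
k=5,p=3: even sum, res = 17+15 = 32

32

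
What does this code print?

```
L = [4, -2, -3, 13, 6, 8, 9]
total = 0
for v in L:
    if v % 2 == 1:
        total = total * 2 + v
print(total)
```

v=4: not odd
v=-2: not odd
v=-3: odd, total = 0*2+(-3) = -3
v=13: odd, total = (-3)*2+13 = 7
v=6: not odd
v=8: not odd
v=9: odd, total = 7*2+9 = 23

23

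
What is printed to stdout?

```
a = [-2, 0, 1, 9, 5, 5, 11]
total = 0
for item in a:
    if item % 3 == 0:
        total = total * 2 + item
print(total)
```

item=-2: not %3==0
item=0: %3==0, total = 0*2+0 = 0
item=1: not %3==0
item=9: %3==0, total = 0*2+9 = 9
item=5: not %3==0
item=5: not %3==0
item=11: not %3==0

9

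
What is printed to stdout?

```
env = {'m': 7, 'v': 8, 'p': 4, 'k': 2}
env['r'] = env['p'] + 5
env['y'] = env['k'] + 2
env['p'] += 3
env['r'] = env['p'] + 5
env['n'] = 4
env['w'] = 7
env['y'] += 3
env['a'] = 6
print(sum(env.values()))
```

60

env['r'] = env['p']+5 = 9 → {'m': 7, 'v': 8, 'p': 4, 'k': 2, 'r': 9}
env['y'] = env['k']+2 = 4 → {'m': 7, 'v': 8, 'p': 4, 'k': 2, 'r': 9, 'y': 4}
env['p'] = 4+3 = 7 → {'m': 7, 'v': 8, 'p': 7, 'k': 2, 'r': 9, 'y': 4}
env['r'] = env['p']+5 = 12 → {'m': 7, 'v': 8, 'p': 7, 'k': 2, 'r': 12, 'y': 4}
env['n'] = 4 → {'m': 7, 'v': 8, 'p': 7, 'k': 2, 'r': 12, 'y': 4, 'n': 4}
env['w'] = 7 → {'m': 7, 'v': 8, 'p': 7, 'k': 2, 'r': 12, 'y': 4, 'n': 4, 'w': 7}
env['y'] = 4+3 = 7 → {'m': 7, 'v': 8, 'p': 7, 'k': 2, 'r': 12, 'y': 7, 'n': 4, 'w': 7}
env['a'] = 6 → {'m': 7, 'v': 8, 'p': 7, 'k': 2, 'r': 12, 'y': 7, 'n': 4, 'w': 7, 'a': 6}
sum of values = 60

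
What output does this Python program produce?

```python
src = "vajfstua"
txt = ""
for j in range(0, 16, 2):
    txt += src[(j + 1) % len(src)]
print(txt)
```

j=0: add src[1]='a' → 'a'
j=2: add src[3]='f' → 'af'
j=4: add src[5]='t' → 'aft'
j=6: add src[7]='a' → 'afta'
j=8: add src[1]='a' → 'aftaa'
j=10: add src[3]='f' → 'aftaaf'
j=12: add src[5]='t' → 'aftaaft'
j=14: add src[7]='a' → 'aftaafta'

aftaafta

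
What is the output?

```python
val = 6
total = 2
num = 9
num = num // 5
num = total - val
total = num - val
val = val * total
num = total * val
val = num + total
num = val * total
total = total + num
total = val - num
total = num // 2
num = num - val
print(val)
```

590

num = 9//5 = 1
num = 2-6 = -4
total = (-4)-6 = -10
val = 6*(-10) = -60
num = (-10)*(-60) = 600
val = 600+(-10) = 590
num = 590*(-10) = -5900
total = (-10)+(-5900) = -5910
total = 590-(-5900) = 6490
total = (-5900)//2 = -2950
num = (-5900)-590 = -6490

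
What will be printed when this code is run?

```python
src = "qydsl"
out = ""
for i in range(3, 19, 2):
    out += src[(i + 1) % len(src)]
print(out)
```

i=3: add src[4]='l' → 'l'
i=5: add src[1]='y' → 'ly'
i=7: add src[3]='s' → 'lys'
i=9: add src[0]='q' → 'lysq'
i=11: add src[2]='d' → 'lysqd'
i=13: add src[4]='l' → 'lysqdl'
i=15: add src[1]='y' → 'lysqdly'
i=17: add src[3]='s' → 'lysqdlys'

lysqdlys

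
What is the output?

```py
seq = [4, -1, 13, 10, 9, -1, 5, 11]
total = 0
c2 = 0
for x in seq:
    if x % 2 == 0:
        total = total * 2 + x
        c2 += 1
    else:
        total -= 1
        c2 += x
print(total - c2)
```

-28

x=4: even, total = 0*2+4 = 4; c2=1
x=-1: not even, total = 4-1 = 3; c2=0
x=13: not even, total = 3-1 = 2; c2=13
x=10: even, total = 2*2+10 = 14; c2=14
x=9: not even, total = 14-1 = 13; c2=23
x=-1: not even, total = 13-1 = 12; c2=22
x=5: not even, total = 12-1 = 11; c2=27
x=11: not even, total = 11-1 = 10; c2=38
total-c2 = 10-38 = -28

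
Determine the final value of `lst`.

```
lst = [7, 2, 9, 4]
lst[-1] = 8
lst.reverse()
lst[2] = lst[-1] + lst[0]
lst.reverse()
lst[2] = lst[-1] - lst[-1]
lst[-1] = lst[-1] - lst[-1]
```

lst[-1] = 8 → [7, 2, 9, 8]
reverse → [8, 9, 2, 7]
lst[2] = lst[-1]+lst[0] = 7+8 = 15 → [8, 9, 15, 7]
reverse → [7, 15, 9, 8]
lst[2] = lst[-1]-lst[-1] = 8-8 = 0 → [7, 15, 0, 8]
lst[-1] = lst[-1]-lst[-1] = 8-8 = 0 → [7, 15, 0, 0]

[7, 15, 0, 0]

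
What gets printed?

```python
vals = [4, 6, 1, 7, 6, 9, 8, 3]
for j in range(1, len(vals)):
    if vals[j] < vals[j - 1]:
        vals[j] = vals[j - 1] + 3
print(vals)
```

[4, 6, 9, 12, 15, 18, 21, 24]

j=1: 6>=4, unchanged → [4, 6, 1, 7, 6, 9, 8, 3]
j=2: 1<6, vals[2] = 6+3 = 9 → [4, 6, 9, 7, 6, 9, 8, 3]
j=3: 7<9, vals[3] = 9+3 = 12 → [4, 6, 9, 12, 6, 9, 8, 3]
j=4: 6<12, vals[4] = 12+3 = 15 → [4, 6, 9, 12, 15, 9, 8, 3]
j=5: 9<15, vals[5] = 15+3 = 18 → [4, 6, 9, 12, 15, 18, 8, 3]
j=6: 8<18, vals[6] = 18+3 = 21 → [4, 6, 9, 12, 15, 18, 21, 3]
j=7: 3<21, vals[7] = 21+3 = 24 → [4, 6, 9, 12, 15, 18, 21, 24]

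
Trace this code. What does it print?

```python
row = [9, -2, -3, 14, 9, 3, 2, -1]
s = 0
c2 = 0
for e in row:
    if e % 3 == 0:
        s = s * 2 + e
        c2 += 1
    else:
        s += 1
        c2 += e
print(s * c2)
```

e=9: %3==0, s = 0*2+9 = 9; c2=1
e=-2: not %3==0, s = 9+1 = 10; c2=-1
e=-3: %3==0, s = 10*2+(-3) = 17; c2=0
e=14: not %3==0, s = 17+1 = 18; c2=14
e=9: %3==0, s = 18*2+9 = 45; c2=15
e=3: %3==0, s = 45*2+3 = 93; c2=16
e=2: not %3==0, s = 93+1 = 94; c2=18
e=-1: not %3==0, s = 94+1 = 95; c2=17
s*c2 = 95*17 = 1615

1615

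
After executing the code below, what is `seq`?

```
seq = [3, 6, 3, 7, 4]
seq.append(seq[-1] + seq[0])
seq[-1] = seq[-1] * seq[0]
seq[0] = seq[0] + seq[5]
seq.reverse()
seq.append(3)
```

append seq[-1]+seq[0] = 4+3 = 7 → [3, 6, 3, 7, 4, 7]
seq[-1] = seq[-1]*seq[0] = 7*3 = 21 → [3, 6, 3, 7, 4, 21]
seq[0] = seq[0]+seq[5] = 3+21 = 24 → [24, 6, 3, 7, 4, 21]
reverse → [21, 4, 7, 3, 6, 24]
append 3 → [21, 4, 7, 3, 6, 24, 3]

[21, 4, 7, 3, 6, 24, 3]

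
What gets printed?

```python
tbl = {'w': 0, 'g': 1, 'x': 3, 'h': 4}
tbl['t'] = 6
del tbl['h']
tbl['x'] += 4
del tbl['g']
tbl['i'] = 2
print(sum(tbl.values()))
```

tbl['t'] = 6 → {'w': 0, 'g': 1, 'x': 3, 'h': 4, 't': 6}
del 'h' → {'w': 0, 'g': 1, 'x': 3, 't': 6}
tbl['x'] = 3+4 = 7 → {'w': 0, 'g': 1, 'x': 7, 't': 6}
del 'g' → {'w': 0, 'x': 7, 't': 6}
tbl['i'] = 2 → {'w': 0, 'x': 7, 't': 6, 'i': 2}
sum of values = 15

15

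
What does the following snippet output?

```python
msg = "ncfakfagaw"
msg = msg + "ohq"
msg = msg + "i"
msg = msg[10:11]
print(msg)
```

+ 'ohq' → 'ncfakfagawohq'
+ 'i' → 'ncfakfagawohqi'
slice [10:11] → 'o'

o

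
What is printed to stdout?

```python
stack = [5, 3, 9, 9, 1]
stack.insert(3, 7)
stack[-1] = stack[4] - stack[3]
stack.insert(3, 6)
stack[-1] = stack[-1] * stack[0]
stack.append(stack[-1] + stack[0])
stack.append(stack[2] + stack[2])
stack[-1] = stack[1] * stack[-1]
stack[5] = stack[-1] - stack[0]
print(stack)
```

insert 7 at 3 → [5, 3, 9, 7, 9, 1]
stack[-1] = stack[4]-stack[3] = 9-7 = 2 → [5, 3, 9, 7, 9, 2]
insert 6 at 3 → [5, 3, 9, 6, 7, 9, 2]
stack[-1] = stack[-1]*stack[0] = 2*5 = 10 → [5, 3, 9, 6, 7, 9, 10]
append stack[-1]+stack[0] = 10+5 = 15 → [5, 3, 9, 6, 7, 9, 10, 15]
append stack[2]+stack[2] = 9+9 = 18 → [5, 3, 9, 6, 7, 9, 10, 15, 18]
stack[-1] = stack[1]*stack[-1] = 3*18 = 54 → [5, 3, 9, 6, 7, 9, 10, 15, 54]
stack[5] = stack[-1]-stack[0] = 54-5 = 49 → [5, 3, 9, 6, 7, 49, 10, 15, 54]

[5, 3, 9, 6, 7, 49, 10, 15, 54]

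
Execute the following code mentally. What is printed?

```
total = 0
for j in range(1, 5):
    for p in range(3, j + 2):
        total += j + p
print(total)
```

42

j=2,p=3: total = 0+5 = 5
j=3,p=3: total = 5+6 = 11
j=3,p=4: total = 11+7 = 18
j=4,p=3: total = 18+7 = 25
j=4,p=4: total = 25+8 = 33
j=4,p=5: total = 33+9 = 42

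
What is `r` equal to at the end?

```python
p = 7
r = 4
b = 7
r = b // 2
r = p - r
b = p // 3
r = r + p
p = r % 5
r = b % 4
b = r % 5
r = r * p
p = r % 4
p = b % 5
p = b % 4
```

r = 7//2 = 3
r = 7-3 = 4
b = 7//3 = 2
r = 4+7 = 11
p = 11%5 = 1
r = 2%4 = 2
b = 2%5 = 2
r = 2*1 = 2
p = 2%4 = 2
p = 2%5 = 2
p = 2%4 = 2

2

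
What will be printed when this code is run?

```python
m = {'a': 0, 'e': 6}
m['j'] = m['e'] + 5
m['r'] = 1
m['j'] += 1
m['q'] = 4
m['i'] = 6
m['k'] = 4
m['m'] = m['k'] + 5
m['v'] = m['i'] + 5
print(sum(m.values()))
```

53

m['j'] = m['e']+5 = 11 → {'a': 0, 'e': 6, 'j': 11}
m['r'] = 1 → {'a': 0, 'e': 6, 'j': 11, 'r': 1}
m['j'] = 11+1 = 12 → {'a': 0, 'e': 6, 'j': 12, 'r': 1}
m['q'] = 4 → {'a': 0, 'e': 6, 'j': 12, 'r': 1, 'q': 4}
m['i'] = 6 → {'a': 0, 'e': 6, 'j': 12, 'r': 1, 'q': 4, 'i': 6}
m['k'] = 4 → {'a': 0, 'e': 6, 'j': 12, 'r': 1, 'q': 4, 'i': 6, 'k': 4}
m['m'] = m['k']+5 = 9 → {'a': 0, 'e': 6, 'j': 12, 'r': 1, 'q': 4, 'i': 6, 'k': 4, 'm': 9}
m['v'] = m['i']+5 = 11 → {'a': 0, 'e': 6, 'j': 12, 'r': 1, 'q': 4, 'i': 6, 'k': 4, 'm': 9, 'v': 11}
sum of values = 53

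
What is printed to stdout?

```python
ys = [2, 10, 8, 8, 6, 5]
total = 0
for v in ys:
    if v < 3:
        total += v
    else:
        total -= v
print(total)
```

v=2: <3, total = 0+2 = 2
v=10: not <3, total = 2-10 = -8
v=8: not <3, total = (-8)-8 = -16
v=8: not <3, total = (-16)-8 = -24
v=6: not <3, total = (-24)-6 = -30
v=5: not <3, total = (-30)-5 = -35

-35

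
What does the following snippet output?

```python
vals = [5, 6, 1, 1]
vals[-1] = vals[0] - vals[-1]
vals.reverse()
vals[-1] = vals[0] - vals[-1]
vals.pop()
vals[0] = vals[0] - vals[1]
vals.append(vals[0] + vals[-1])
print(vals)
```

[3, 1, 6, 9]

vals[-1] = vals[0]-vals[-1] = 5-1 = 4 → [5, 6, 1, 4]
reverse → [4, 1, 6, 5]
vals[-1] = vals[0]-vals[-1] = 4-5 = -1 → [4, 1, 6, -1]
pop() removes -1 → [4, 1, 6]
vals[0] = vals[0]-vals[1] = 4-1 = 3 → [3, 1, 6]
append vals[0]+vals[-1] = 3+6 = 9 → [3, 1, 6, 9]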